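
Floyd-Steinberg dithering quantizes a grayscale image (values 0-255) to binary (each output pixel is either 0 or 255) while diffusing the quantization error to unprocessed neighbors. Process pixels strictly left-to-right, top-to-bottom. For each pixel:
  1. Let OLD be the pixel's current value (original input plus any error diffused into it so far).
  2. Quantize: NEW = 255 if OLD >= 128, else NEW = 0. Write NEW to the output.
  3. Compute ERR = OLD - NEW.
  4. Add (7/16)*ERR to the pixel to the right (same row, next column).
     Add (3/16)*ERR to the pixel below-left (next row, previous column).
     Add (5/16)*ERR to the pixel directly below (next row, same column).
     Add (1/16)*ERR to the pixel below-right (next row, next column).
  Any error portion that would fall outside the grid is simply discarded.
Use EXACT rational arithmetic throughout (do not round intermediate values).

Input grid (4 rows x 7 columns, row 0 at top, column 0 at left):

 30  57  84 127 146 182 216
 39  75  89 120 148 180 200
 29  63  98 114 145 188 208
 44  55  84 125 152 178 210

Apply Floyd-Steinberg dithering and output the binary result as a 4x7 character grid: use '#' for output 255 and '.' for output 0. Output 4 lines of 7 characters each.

(0,0): OLD=30 → NEW=0, ERR=30
(0,1): OLD=561/8 → NEW=0, ERR=561/8
(0,2): OLD=14679/128 → NEW=0, ERR=14679/128
(0,3): OLD=362849/2048 → NEW=255, ERR=-159391/2048
(0,4): OLD=3668391/32768 → NEW=0, ERR=3668391/32768
(0,5): OLD=121099153/524288 → NEW=255, ERR=-12594287/524288
(0,6): OLD=1723779319/8388608 → NEW=255, ERR=-415315721/8388608
(1,0): OLD=7875/128 → NEW=0, ERR=7875/128
(1,1): OLD=150741/1024 → NEW=255, ERR=-110379/1024
(1,2): OLD=2210809/32768 → NEW=0, ERR=2210809/32768
(1,3): OLD=20100485/131072 → NEW=255, ERR=-13322875/131072
(1,4): OLD=1083357807/8388608 → NEW=255, ERR=-1055737233/8388608
(1,5): OLD=7727324191/67108864 → NEW=0, ERR=7727324191/67108864
(1,6): OLD=250614936561/1073741824 → NEW=255, ERR=-23189228559/1073741824
(2,0): OLD=458999/16384 → NEW=0, ERR=458999/16384
(2,1): OLD=30443917/524288 → NEW=0, ERR=30443917/524288
(2,2): OLD=995667175/8388608 → NEW=0, ERR=995667175/8388608
(2,3): OLD=7702963311/67108864 → NEW=0, ERR=7702963311/67108864
(2,4): OLD=91872239455/536870912 → NEW=255, ERR=-45029843105/536870912
(2,5): OLD=3012881486901/17179869184 → NEW=255, ERR=-1367985155019/17179869184
(2,6): OLD=47721765267395/274877906944 → NEW=255, ERR=-22372101003325/274877906944
(3,0): OLD=533870343/8388608 → NEW=0, ERR=533870343/8388608
(3,1): OLD=8388294907/67108864 → NEW=0, ERR=8388294907/67108864
(3,2): OLD=107872387937/536870912 → NEW=255, ERR=-29029694623/536870912
(3,3): OLD=276821415991/2147483648 → NEW=255, ERR=-270786914249/2147483648
(3,4): OLD=17280602903303/274877906944 → NEW=0, ERR=17280602903303/274877906944
(3,5): OLD=352103052109189/2199023255552 → NEW=255, ERR=-208647878056571/2199023255552
(3,6): OLD=4858196852283291/35184372088832 → NEW=255, ERR=-4113818030368869/35184372088832
Row 0: ...#.##
Row 1: .#.##.#
Row 2: ....###
Row 3: ..##.##

Answer: ...#.##
.#.##.#
....###
..##.##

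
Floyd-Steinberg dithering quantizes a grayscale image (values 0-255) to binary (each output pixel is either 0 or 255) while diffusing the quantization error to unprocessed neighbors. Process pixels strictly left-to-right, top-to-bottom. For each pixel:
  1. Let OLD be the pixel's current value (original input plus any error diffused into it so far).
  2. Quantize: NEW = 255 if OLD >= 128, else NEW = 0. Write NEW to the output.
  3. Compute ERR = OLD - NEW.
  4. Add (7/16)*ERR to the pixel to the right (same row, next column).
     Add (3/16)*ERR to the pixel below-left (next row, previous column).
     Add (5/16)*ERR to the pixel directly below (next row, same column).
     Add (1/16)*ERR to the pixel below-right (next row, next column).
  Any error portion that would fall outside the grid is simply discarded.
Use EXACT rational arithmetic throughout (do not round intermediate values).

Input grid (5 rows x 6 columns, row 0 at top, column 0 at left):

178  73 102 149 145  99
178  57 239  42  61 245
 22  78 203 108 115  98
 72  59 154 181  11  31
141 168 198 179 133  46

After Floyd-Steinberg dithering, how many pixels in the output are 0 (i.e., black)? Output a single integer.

Answer: 16

Derivation:
(0,0): OLD=178 → NEW=255, ERR=-77
(0,1): OLD=629/16 → NEW=0, ERR=629/16
(0,2): OLD=30515/256 → NEW=0, ERR=30515/256
(0,3): OLD=823909/4096 → NEW=255, ERR=-220571/4096
(0,4): OLD=7958723/65536 → NEW=0, ERR=7958723/65536
(0,5): OLD=159520085/1048576 → NEW=255, ERR=-107866795/1048576
(1,0): OLD=41295/256 → NEW=255, ERR=-23985/256
(1,1): OLD=93865/2048 → NEW=0, ERR=93865/2048
(1,2): OLD=18917725/65536 → NEW=255, ERR=2206045/65536
(1,3): OLD=18381209/262144 → NEW=0, ERR=18381209/262144
(1,4): OLD=1794715307/16777216 → NEW=0, ERR=1794715307/16777216
(1,5): OLD=71737783357/268435456 → NEW=255, ERR=3286742077/268435456
(2,0): OLD=43091/32768 → NEW=0, ERR=43091/32768
(2,1): OLD=97888577/1048576 → NEW=0, ERR=97888577/1048576
(2,2): OLD=4536111875/16777216 → NEW=255, ERR=257921795/16777216
(2,3): OLD=21313681067/134217728 → NEW=255, ERR=-12911839573/134217728
(2,4): OLD=485415293825/4294967296 → NEW=0, ERR=485415293825/4294967296
(2,5): OLD=10854802261655/68719476736 → NEW=255, ERR=-6668664306025/68719476736
(3,0): OLD=1508519843/16777216 → NEW=0, ERR=1508519843/16777216
(3,1): OLD=17512122471/134217728 → NEW=255, ERR=-16713398169/134217728
(3,2): OLD=98914892773/1073741824 → NEW=0, ERR=98914892773/1073741824
(3,3): OLD=14664221816175/68719476736 → NEW=255, ERR=-2859244751505/68719476736
(3,4): OLD=2148141685775/549755813888 → NEW=0, ERR=2148141685775/549755813888
(3,5): OLD=83102460857473/8796093022208 → NEW=0, ERR=83102460857473/8796093022208
(4,0): OLD=312995793581/2147483648 → NEW=255, ERR=-234612536659/2147483648
(4,1): OLD=3579656332233/34359738368 → NEW=0, ERR=3579656332233/34359738368
(4,2): OLD=282336262521227/1099511627776 → NEW=255, ERR=1960797438347/1099511627776
(4,3): OLD=3048165004212695/17592186044416 → NEW=255, ERR=-1437842437113385/17592186044416
(4,4): OLD=27481625621207111/281474976710656 → NEW=0, ERR=27481625621207111/281474976710656
(4,5): OLD=413933204487805073/4503599627370496 → NEW=0, ERR=413933204487805073/4503599627370496
Output grid:
  Row 0: #..#.#  (3 black, running=3)
  Row 1: #.#..#  (3 black, running=6)
  Row 2: ..##.#  (3 black, running=9)
  Row 3: .#.#..  (4 black, running=13)
  Row 4: #.##..  (3 black, running=16)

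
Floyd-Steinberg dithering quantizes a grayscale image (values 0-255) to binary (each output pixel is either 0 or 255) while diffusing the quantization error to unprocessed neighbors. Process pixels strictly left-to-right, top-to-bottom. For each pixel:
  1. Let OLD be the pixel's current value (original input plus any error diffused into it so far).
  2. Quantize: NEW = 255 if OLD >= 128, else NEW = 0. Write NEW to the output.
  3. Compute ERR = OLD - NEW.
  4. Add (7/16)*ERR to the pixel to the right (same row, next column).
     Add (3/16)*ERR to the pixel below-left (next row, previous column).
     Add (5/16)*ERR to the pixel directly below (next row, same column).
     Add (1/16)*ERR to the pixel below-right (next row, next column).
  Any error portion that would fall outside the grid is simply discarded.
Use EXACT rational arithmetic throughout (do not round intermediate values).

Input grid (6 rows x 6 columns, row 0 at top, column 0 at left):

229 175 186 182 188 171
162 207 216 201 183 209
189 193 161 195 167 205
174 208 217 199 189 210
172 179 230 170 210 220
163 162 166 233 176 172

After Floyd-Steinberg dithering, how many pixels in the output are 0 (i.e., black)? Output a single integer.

Answer: 9

Derivation:
(0,0): OLD=229 → NEW=255, ERR=-26
(0,1): OLD=1309/8 → NEW=255, ERR=-731/8
(0,2): OLD=18691/128 → NEW=255, ERR=-13949/128
(0,3): OLD=275093/2048 → NEW=255, ERR=-247147/2048
(0,4): OLD=4430355/32768 → NEW=255, ERR=-3925485/32768
(0,5): OLD=62174853/524288 → NEW=0, ERR=62174853/524288
(1,0): OLD=17503/128 → NEW=255, ERR=-15137/128
(1,1): OLD=107161/1024 → NEW=0, ERR=107161/1024
(1,2): OLD=6533645/32768 → NEW=255, ERR=-1822195/32768
(1,3): OLD=14376841/131072 → NEW=0, ERR=14376841/131072
(1,4): OLD=1746882939/8388608 → NEW=255, ERR=-392212101/8388608
(1,5): OLD=29275084525/134217728 → NEW=255, ERR=-4950436115/134217728
(2,0): OLD=2812579/16384 → NEW=255, ERR=-1365341/16384
(2,1): OLD=89876913/524288 → NEW=255, ERR=-43816527/524288
(2,2): OLD=1125463123/8388608 → NEW=255, ERR=-1013631917/8388608
(2,3): OLD=11017252219/67108864 → NEW=255, ERR=-6095508101/67108864
(2,4): OLD=241786264561/2147483648 → NEW=0, ERR=241786264561/2147483648
(2,5): OLD=8239809030311/34359738368 → NEW=255, ERR=-521924253529/34359738368
(3,0): OLD=1109713651/8388608 → NEW=255, ERR=-1029381389/8388608
(3,1): OLD=6733172599/67108864 → NEW=0, ERR=6733172599/67108864
(3,2): OLD=107846933781/536870912 → NEW=255, ERR=-29055148779/536870912
(3,3): OLD=5514631496191/34359738368 → NEW=255, ERR=-3247101787649/34359738368
(3,4): OLD=47915182283935/274877906944 → NEW=255, ERR=-22178683986785/274877906944
(3,5): OLD=778410651146993/4398046511104 → NEW=255, ERR=-343091209184527/4398046511104
(4,0): OLD=163707855965/1073741824 → NEW=255, ERR=-110096309155/1073741824
(4,1): OLD=2537084517305/17179869184 → NEW=255, ERR=-1843782124615/17179869184
(4,2): OLD=85039318848091/549755813888 → NEW=255, ERR=-55148413693349/549755813888
(4,3): OLD=686704198639591/8796093022208 → NEW=0, ERR=686704198639591/8796093022208
(4,4): OLD=27923407194465111/140737488355328 → NEW=255, ERR=-7964652336143529/140737488355328
(4,5): OLD=373393312986991617/2251799813685248 → NEW=255, ERR=-200815639502746623/2251799813685248
(5,0): OLD=30466047725627/274877906944 → NEW=0, ERR=30466047725627/274877906944
(5,1): OLD=1334672046450667/8796093022208 → NEW=255, ERR=-908331674212373/8796093022208
(5,2): OLD=6854162200072905/70368744177664 → NEW=0, ERR=6854162200072905/70368744177664
(5,3): OLD=637552012366922803/2251799813685248 → NEW=255, ERR=63343059877184563/2251799813685248
(5,4): OLD=715080857991245427/4503599627370496 → NEW=255, ERR=-433337046988231053/4503599627370496
(5,5): OLD=7097521575821928463/72057594037927936 → NEW=0, ERR=7097521575821928463/72057594037927936
Output grid:
  Row 0: #####.  (1 black, running=1)
  Row 1: #.#.##  (2 black, running=3)
  Row 2: ####.#  (1 black, running=4)
  Row 3: #.####  (1 black, running=5)
  Row 4: ###.##  (1 black, running=6)
  Row 5: .#.##.  (3 black, running=9)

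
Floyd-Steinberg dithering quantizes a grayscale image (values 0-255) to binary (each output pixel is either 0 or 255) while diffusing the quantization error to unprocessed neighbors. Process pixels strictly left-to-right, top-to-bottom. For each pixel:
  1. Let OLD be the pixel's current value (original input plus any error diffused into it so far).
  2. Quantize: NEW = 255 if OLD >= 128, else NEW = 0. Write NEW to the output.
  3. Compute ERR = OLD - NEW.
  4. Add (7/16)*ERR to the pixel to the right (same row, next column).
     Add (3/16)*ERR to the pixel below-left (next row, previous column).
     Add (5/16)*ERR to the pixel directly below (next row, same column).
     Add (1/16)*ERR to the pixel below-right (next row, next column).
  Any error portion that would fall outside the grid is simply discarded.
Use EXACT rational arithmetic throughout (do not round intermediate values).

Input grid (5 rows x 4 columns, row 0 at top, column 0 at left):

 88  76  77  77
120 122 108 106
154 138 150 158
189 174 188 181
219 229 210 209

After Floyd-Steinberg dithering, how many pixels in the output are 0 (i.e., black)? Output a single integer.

Answer: 8

Derivation:
(0,0): OLD=88 → NEW=0, ERR=88
(0,1): OLD=229/2 → NEW=0, ERR=229/2
(0,2): OLD=4067/32 → NEW=0, ERR=4067/32
(0,3): OLD=67893/512 → NEW=255, ERR=-62667/512
(1,0): OLD=5407/32 → NEW=255, ERR=-2753/32
(1,1): OLD=38265/256 → NEW=255, ERR=-27015/256
(1,2): OLD=702509/8192 → NEW=0, ERR=702509/8192
(1,3): OLD=14838987/131072 → NEW=0, ERR=14838987/131072
(2,0): OLD=439619/4096 → NEW=0, ERR=439619/4096
(2,1): OLD=21322961/131072 → NEW=255, ERR=-12100399/131072
(2,2): OLD=39594501/262144 → NEW=255, ERR=-27252219/262144
(2,3): OLD=642804657/4194304 → NEW=255, ERR=-426742863/4194304
(3,0): OLD=430399571/2097152 → NEW=255, ERR=-104374189/2097152
(3,1): OLD=3710851597/33554432 → NEW=0, ERR=3710851597/33554432
(3,2): OLD=96126741619/536870912 → NEW=255, ERR=-40775340941/536870912
(3,3): OLD=940422797733/8589934592 → NEW=0, ERR=940422797733/8589934592
(4,0): OLD=120357349399/536870912 → NEW=255, ERR=-16544733161/536870912
(4,1): OLD=999552100997/4294967296 → NEW=255, ERR=-95664559483/4294967296
(4,2): OLD=28032095523109/137438953472 → NEW=255, ERR=-7014837612251/137438953472
(4,3): OLD=475287333662355/2199023255552 → NEW=255, ERR=-85463596503405/2199023255552
Output grid:
  Row 0: ...#  (3 black, running=3)
  Row 1: ##..  (2 black, running=5)
  Row 2: .###  (1 black, running=6)
  Row 3: #.#.  (2 black, running=8)
  Row 4: ####  (0 black, running=8)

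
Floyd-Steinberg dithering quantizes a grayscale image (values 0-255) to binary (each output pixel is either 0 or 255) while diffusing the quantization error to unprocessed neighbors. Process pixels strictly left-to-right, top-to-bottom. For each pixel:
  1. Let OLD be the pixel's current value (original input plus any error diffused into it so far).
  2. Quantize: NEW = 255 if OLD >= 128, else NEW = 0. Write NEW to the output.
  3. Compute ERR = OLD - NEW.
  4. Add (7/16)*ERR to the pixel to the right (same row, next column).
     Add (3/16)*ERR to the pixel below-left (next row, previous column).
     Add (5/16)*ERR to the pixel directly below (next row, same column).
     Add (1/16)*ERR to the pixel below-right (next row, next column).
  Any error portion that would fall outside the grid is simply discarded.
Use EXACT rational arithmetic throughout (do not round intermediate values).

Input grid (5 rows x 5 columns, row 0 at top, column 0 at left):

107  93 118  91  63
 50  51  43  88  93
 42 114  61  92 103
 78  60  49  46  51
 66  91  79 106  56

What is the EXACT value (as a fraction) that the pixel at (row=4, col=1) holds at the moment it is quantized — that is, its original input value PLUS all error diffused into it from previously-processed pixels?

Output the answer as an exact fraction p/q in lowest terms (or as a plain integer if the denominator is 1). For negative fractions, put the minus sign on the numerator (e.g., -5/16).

(0,0): OLD=107 → NEW=0, ERR=107
(0,1): OLD=2237/16 → NEW=255, ERR=-1843/16
(0,2): OLD=17307/256 → NEW=0, ERR=17307/256
(0,3): OLD=493885/4096 → NEW=0, ERR=493885/4096
(0,4): OLD=7585963/65536 → NEW=0, ERR=7585963/65536
(1,0): OLD=15831/256 → NEW=0, ERR=15831/256
(1,1): OLD=125793/2048 → NEW=0, ERR=125793/2048
(1,2): OLD=6973557/65536 → NEW=0, ERR=6973557/65536
(1,3): OLD=51947217/262144 → NEW=255, ERR=-14899503/262144
(1,4): OLD=469101651/4194304 → NEW=0, ERR=469101651/4194304
(2,0): OLD=2386875/32768 → NEW=0, ERR=2386875/32768
(2,1): OLD=198054201/1048576 → NEW=255, ERR=-69332679/1048576
(2,2): OLD=981577963/16777216 → NEW=0, ERR=981577963/16777216
(2,3): OLD=34213717137/268435456 → NEW=0, ERR=34213717137/268435456
(2,4): OLD=816733088695/4294967296 → NEW=255, ERR=-278483571785/4294967296
(3,0): OLD=1482524811/16777216 → NEW=0, ERR=1482524811/16777216
(3,1): OLD=12552000303/134217728 → NEW=0, ERR=12552000303/134217728
(3,2): OLD=549599624373/4294967296 → NEW=0, ERR=549599624373/4294967296
(3,3): OLD=1145152989325/8589934592 → NEW=255, ERR=-1045280331635/8589934592
(3,4): OLD=-1997572463839/137438953472 → NEW=0, ERR=-1997572463839/137438953472
(4,0): OLD=238690914117/2147483648 → NEW=0, ERR=238690914117/2147483648
(4,1): OLD=13631790453829/68719476736 → NEW=255, ERR=-3891676113851/68719476736
Target (4,1): original=91, with diffused error = 13631790453829/68719476736

Answer: 13631790453829/68719476736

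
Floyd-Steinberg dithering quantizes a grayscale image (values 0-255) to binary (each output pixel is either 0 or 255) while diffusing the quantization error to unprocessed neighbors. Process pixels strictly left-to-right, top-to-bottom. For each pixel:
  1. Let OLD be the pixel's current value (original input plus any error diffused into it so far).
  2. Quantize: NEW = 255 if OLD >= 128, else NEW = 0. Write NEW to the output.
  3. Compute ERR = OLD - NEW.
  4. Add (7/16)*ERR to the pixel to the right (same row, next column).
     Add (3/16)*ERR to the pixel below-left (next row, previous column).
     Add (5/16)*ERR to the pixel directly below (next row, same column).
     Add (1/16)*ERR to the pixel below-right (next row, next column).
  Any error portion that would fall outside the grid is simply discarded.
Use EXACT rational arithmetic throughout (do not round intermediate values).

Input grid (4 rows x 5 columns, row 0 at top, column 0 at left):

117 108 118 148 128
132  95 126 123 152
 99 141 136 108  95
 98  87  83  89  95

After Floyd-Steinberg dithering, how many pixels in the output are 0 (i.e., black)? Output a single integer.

Answer: 12

Derivation:
(0,0): OLD=117 → NEW=0, ERR=117
(0,1): OLD=2547/16 → NEW=255, ERR=-1533/16
(0,2): OLD=19477/256 → NEW=0, ERR=19477/256
(0,3): OLD=742547/4096 → NEW=255, ERR=-301933/4096
(0,4): OLD=6275077/65536 → NEW=0, ERR=6275077/65536
(1,0): OLD=38553/256 → NEW=255, ERR=-26727/256
(1,1): OLD=83887/2048 → NEW=0, ERR=83887/2048
(1,2): OLD=9691867/65536 → NEW=255, ERR=-7019813/65536
(1,3): OLD=19873215/262144 → NEW=0, ERR=19873215/262144
(1,4): OLD=882824541/4194304 → NEW=255, ERR=-186722979/4194304
(2,0): OLD=2426613/32768 → NEW=0, ERR=2426613/32768
(2,1): OLD=167342167/1048576 → NEW=255, ERR=-100044713/1048576
(2,2): OLD=1301232069/16777216 → NEW=0, ERR=1301232069/16777216
(2,3): OLD=40421334655/268435456 → NEW=255, ERR=-28029706625/268435456
(2,4): OLD=172412765625/4294967296 → NEW=0, ERR=172412765625/4294967296
(3,0): OLD=1732291109/16777216 → NEW=0, ERR=1732291109/16777216
(3,1): OLD=16311233729/134217728 → NEW=0, ERR=16311233729/134217728
(3,2): OLD=579237556891/4294967296 → NEW=255, ERR=-515979103589/4294967296
(3,3): OLD=139019610115/8589934592 → NEW=0, ERR=139019610115/8589934592
(3,4): OLD=14857014894895/137438953472 → NEW=0, ERR=14857014894895/137438953472
Output grid:
  Row 0: .#.#.  (3 black, running=3)
  Row 1: #.#.#  (2 black, running=5)
  Row 2: .#.#.  (3 black, running=8)
  Row 3: ..#..  (4 black, running=12)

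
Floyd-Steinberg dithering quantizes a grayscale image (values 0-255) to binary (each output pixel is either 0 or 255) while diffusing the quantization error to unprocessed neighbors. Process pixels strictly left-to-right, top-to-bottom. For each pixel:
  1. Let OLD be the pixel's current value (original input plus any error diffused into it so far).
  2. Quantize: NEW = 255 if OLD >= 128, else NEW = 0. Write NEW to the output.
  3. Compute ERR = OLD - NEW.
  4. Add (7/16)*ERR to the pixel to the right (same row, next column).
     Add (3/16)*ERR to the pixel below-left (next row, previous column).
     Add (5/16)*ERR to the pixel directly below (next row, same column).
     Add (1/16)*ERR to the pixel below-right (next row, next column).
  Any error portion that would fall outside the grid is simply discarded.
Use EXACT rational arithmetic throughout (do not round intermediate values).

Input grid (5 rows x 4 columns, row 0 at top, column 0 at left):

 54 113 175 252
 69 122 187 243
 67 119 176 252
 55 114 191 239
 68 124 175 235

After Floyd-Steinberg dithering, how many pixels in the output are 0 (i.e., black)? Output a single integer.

Answer: 8

Derivation:
(0,0): OLD=54 → NEW=0, ERR=54
(0,1): OLD=1093/8 → NEW=255, ERR=-947/8
(0,2): OLD=15771/128 → NEW=0, ERR=15771/128
(0,3): OLD=626493/2048 → NEW=255, ERR=104253/2048
(1,0): OLD=8151/128 → NEW=0, ERR=8151/128
(1,1): OLD=142689/1024 → NEW=255, ERR=-118431/1024
(1,2): OLD=5801589/32768 → NEW=255, ERR=-2554251/32768
(1,3): OLD=121899843/524288 → NEW=255, ERR=-11793597/524288
(2,0): OLD=1068475/16384 → NEW=0, ERR=1068475/16384
(2,1): OLD=52823865/524288 → NEW=0, ERR=52823865/524288
(2,2): OLD=193225565/1048576 → NEW=255, ERR=-74161315/1048576
(2,3): OLD=3509057225/16777216 → NEW=255, ERR=-769132855/16777216
(3,0): OLD=790801035/8388608 → NEW=0, ERR=790801035/8388608
(3,1): OLD=23829525077/134217728 → NEW=255, ERR=-10395995563/134217728
(3,2): OLD=284997887147/2147483648 → NEW=255, ERR=-262610443093/2147483648
(3,3): OLD=5729576967981/34359738368 → NEW=255, ERR=-3032156315859/34359738368
(4,0): OLD=178104984175/2147483648 → NEW=0, ERR=178104984175/2147483648
(4,1): OLD=2045138268749/17179869184 → NEW=0, ERR=2045138268749/17179869184
(4,2): OLD=92072523933741/549755813888 → NEW=255, ERR=-48115208607699/549755813888
(4,3): OLD=1420474621264459/8796093022208 → NEW=255, ERR=-822529099398581/8796093022208
Output grid:
  Row 0: .#.#  (2 black, running=2)
  Row 1: .###  (1 black, running=3)
  Row 2: ..##  (2 black, running=5)
  Row 3: .###  (1 black, running=6)
  Row 4: ..##  (2 black, running=8)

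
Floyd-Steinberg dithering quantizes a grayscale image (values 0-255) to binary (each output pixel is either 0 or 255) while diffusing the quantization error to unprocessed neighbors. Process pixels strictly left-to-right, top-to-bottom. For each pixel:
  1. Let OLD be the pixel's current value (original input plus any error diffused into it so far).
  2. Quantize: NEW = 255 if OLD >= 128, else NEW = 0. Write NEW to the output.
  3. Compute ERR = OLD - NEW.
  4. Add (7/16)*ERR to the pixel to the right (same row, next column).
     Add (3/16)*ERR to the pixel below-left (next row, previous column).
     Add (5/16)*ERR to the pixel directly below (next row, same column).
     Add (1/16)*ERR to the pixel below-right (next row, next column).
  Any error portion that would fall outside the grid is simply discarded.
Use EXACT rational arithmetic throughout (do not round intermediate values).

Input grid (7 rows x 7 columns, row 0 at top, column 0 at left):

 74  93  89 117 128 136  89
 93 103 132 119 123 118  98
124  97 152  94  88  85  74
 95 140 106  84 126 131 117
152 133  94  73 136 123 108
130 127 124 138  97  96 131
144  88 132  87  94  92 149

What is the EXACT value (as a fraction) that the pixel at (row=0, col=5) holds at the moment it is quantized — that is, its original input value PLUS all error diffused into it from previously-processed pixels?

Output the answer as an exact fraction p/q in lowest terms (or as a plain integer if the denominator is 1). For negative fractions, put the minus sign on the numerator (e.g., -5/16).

Answer: 49033739/524288

Derivation:
(0,0): OLD=74 → NEW=0, ERR=74
(0,1): OLD=1003/8 → NEW=0, ERR=1003/8
(0,2): OLD=18413/128 → NEW=255, ERR=-14227/128
(0,3): OLD=140027/2048 → NEW=0, ERR=140027/2048
(0,4): OLD=5174493/32768 → NEW=255, ERR=-3181347/32768
(0,5): OLD=49033739/524288 → NEW=0, ERR=49033739/524288
Target (0,5): original=136, with diffused error = 49033739/524288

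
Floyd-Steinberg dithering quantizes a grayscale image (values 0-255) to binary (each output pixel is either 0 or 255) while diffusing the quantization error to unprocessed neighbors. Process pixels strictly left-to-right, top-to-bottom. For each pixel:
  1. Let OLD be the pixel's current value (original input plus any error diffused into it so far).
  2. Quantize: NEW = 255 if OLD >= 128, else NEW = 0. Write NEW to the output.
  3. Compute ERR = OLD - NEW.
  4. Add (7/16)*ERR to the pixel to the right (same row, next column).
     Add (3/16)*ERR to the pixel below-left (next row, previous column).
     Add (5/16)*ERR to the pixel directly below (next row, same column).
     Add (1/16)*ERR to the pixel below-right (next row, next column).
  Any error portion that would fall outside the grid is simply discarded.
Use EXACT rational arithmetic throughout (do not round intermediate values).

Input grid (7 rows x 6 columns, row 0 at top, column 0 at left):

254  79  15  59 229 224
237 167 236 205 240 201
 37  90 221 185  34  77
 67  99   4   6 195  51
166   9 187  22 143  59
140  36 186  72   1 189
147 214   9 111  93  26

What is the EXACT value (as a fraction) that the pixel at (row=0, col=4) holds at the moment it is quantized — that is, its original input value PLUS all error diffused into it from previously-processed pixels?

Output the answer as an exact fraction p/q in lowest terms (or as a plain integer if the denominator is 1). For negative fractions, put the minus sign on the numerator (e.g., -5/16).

(0,0): OLD=254 → NEW=255, ERR=-1
(0,1): OLD=1257/16 → NEW=0, ERR=1257/16
(0,2): OLD=12639/256 → NEW=0, ERR=12639/256
(0,3): OLD=330137/4096 → NEW=0, ERR=330137/4096
(0,4): OLD=17318703/65536 → NEW=255, ERR=607023/65536
Target (0,4): original=229, with diffused error = 17318703/65536

Answer: 17318703/65536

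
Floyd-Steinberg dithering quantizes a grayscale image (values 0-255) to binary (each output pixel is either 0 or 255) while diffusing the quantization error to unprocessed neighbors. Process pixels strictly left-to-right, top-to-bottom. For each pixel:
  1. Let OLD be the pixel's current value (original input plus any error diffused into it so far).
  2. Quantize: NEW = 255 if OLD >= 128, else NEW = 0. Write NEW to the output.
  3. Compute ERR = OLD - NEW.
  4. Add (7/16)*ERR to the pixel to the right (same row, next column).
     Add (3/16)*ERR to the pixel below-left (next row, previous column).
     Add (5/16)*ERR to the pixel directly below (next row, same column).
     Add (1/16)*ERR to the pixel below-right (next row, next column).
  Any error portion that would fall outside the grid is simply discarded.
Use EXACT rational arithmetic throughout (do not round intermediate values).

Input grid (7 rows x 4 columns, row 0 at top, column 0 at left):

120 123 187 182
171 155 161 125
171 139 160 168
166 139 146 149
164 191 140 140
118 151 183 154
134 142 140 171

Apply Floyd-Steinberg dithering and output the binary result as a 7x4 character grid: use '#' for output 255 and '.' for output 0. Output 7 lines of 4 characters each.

(0,0): OLD=120 → NEW=0, ERR=120
(0,1): OLD=351/2 → NEW=255, ERR=-159/2
(0,2): OLD=4871/32 → NEW=255, ERR=-3289/32
(0,3): OLD=70161/512 → NEW=255, ERR=-60399/512
(1,0): OLD=6195/32 → NEW=255, ERR=-1965/32
(1,1): OLD=23429/256 → NEW=0, ERR=23429/256
(1,2): OLD=1161897/8192 → NEW=255, ERR=-927063/8192
(1,3): OLD=4220655/131072 → NEW=0, ERR=4220655/131072
(2,0): OLD=692103/4096 → NEW=255, ERR=-352377/4096
(2,1): OLD=13750141/131072 → NEW=0, ERR=13750141/131072
(2,2): OLD=47785985/262144 → NEW=255, ERR=-19060735/262144
(2,3): OLD=583758461/4194304 → NEW=255, ERR=-485789059/4194304
(3,0): OLD=332997335/2097152 → NEW=255, ERR=-201776425/2097152
(3,1): OLD=3713767689/33554432 → NEW=0, ERR=3713767689/33554432
(3,2): OLD=84041755255/536870912 → NEW=255, ERR=-52860327305/536870912
(3,3): OLD=559936580033/8589934592 → NEW=0, ERR=559936580033/8589934592
(4,0): OLD=83046018635/536870912 → NEW=255, ERR=-53856063925/536870912
(4,1): OLD=675275364001/4294967296 → NEW=255, ERR=-419941296479/4294967296
(4,2): OLD=11763983419457/137438953472 → NEW=0, ERR=11763983419457/137438953472
(4,3): OLD=421473822326039/2199023255552 → NEW=255, ERR=-139277107839721/2199023255552
(5,0): OLD=4694831808411/68719476736 → NEW=0, ERR=4694831808411/68719476736
(5,1): OLD=352094347363037/2199023255552 → NEW=255, ERR=-208656582802723/2199023255552
(5,2): OLD=165200669339917/1099511627776 → NEW=255, ERR=-115174795742963/1099511627776
(5,3): OLD=3297784356791353/35184372088832 → NEW=0, ERR=3297784356791353/35184372088832
(6,0): OLD=4839909200841079/35184372088832 → NEW=255, ERR=-4132105681811081/35184372088832
(6,1): OLD=25668600483512881/562949953421312 → NEW=0, ERR=25668600483512881/562949953421312
(6,2): OLD=1250718185874831623/9007199254740992 → NEW=255, ERR=-1046117624084121337/9007199254740992
(6,3): OLD=20598525842349083697/144115188075855872 → NEW=255, ERR=-16150847116994163663/144115188075855872
Row 0: .###
Row 1: #.#.
Row 2: #.##
Row 3: #.#.
Row 4: ##.#
Row 5: .##.
Row 6: #.##

Answer: .###
#.#.
#.##
#.#.
##.#
.##.
#.##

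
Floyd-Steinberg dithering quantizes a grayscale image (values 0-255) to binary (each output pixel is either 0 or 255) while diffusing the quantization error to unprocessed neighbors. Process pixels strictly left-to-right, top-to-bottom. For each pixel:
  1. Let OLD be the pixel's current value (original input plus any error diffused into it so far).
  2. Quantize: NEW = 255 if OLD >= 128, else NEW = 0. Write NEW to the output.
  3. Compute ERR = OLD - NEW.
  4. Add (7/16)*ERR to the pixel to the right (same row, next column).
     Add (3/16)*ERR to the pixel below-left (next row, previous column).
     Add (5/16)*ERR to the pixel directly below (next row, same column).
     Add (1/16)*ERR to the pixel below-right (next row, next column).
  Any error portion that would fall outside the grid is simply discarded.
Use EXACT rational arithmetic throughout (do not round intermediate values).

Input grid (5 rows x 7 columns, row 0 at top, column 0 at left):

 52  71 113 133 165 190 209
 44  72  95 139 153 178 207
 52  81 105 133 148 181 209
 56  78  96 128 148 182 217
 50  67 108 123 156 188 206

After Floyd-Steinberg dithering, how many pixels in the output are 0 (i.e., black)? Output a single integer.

Answer: 17

Derivation:
(0,0): OLD=52 → NEW=0, ERR=52
(0,1): OLD=375/4 → NEW=0, ERR=375/4
(0,2): OLD=9857/64 → NEW=255, ERR=-6463/64
(0,3): OLD=90951/1024 → NEW=0, ERR=90951/1024
(0,4): OLD=3340017/16384 → NEW=255, ERR=-837903/16384
(0,5): OLD=43942039/262144 → NEW=255, ERR=-22904681/262144
(0,6): OLD=716276769/4194304 → NEW=255, ERR=-353270751/4194304
(1,0): OLD=4981/64 → NEW=0, ERR=4981/64
(1,1): OLD=61267/512 → NEW=0, ERR=61267/512
(1,2): OLD=2266031/16384 → NEW=255, ERR=-1911889/16384
(1,3): OLD=6540659/65536 → NEW=0, ERR=6540659/65536
(1,4): OLD=712404137/4194304 → NEW=255, ERR=-357143383/4194304
(1,5): OLD=3169342105/33554432 → NEW=0, ERR=3169342105/33554432
(1,6): OLD=116255044311/536870912 → NEW=255, ERR=-20647038249/536870912
(2,0): OLD=809025/8192 → NEW=0, ERR=809025/8192
(2,1): OLD=37902203/262144 → NEW=255, ERR=-28944517/262144
(2,2): OLD=194695793/4194304 → NEW=0, ERR=194695793/4194304
(2,3): OLD=5410243305/33554432 → NEW=255, ERR=-3146136855/33554432
(2,4): OLD=28002522697/268435456 → NEW=0, ERR=28002522697/268435456
(2,5): OLD=2092705379539/8589934592 → NEW=255, ERR=-97727941421/8589934592
(2,6): OLD=27200234204661/137438953472 → NEW=255, ERR=-7846698930699/137438953472
(3,0): OLD=277491473/4194304 → NEW=0, ERR=277491473/4194304
(3,1): OLD=2929839261/33554432 → NEW=0, ERR=2929839261/33554432
(3,2): OLD=33346502679/268435456 → NEW=0, ERR=33346502679/268435456
(3,3): OLD=188450989321/1073741824 → NEW=255, ERR=-85353175799/1073741824
(3,4): OLD=18942996041489/137438953472 → NEW=255, ERR=-16103937093871/137438953472
(3,5): OLD=135236816184227/1099511627776 → NEW=0, ERR=135236816184227/1099511627776
(3,6): OLD=4437784951198013/17592186044416 → NEW=255, ERR=-48222490128067/17592186044416
(4,0): OLD=46732722303/536870912 → NEW=0, ERR=46732722303/536870912
(4,1): OLD=1372639739283/8589934592 → NEW=255, ERR=-817793581677/8589934592
(4,2): OLD=13155854963517/137438953472 → NEW=0, ERR=13155854963517/137438953472
(4,3): OLD=138353205378095/1099511627776 → NEW=0, ERR=138353205378095/1099511627776
(4,4): OLD=1693502386677613/8796093022208 → NEW=255, ERR=-549501333985427/8796093022208
(4,5): OLD=53837250822145821/281474976710656 → NEW=255, ERR=-17938868239071459/281474976710656
(4,6): OLD=832932271297738715/4503599627370496 → NEW=255, ERR=-315485633681737765/4503599627370496
Output grid:
  Row 0: ..#.###  (3 black, running=3)
  Row 1: ..#.#.#  (4 black, running=7)
  Row 2: .#.#.##  (3 black, running=10)
  Row 3: ...##.#  (4 black, running=14)
  Row 4: .#..###  (3 black, running=17)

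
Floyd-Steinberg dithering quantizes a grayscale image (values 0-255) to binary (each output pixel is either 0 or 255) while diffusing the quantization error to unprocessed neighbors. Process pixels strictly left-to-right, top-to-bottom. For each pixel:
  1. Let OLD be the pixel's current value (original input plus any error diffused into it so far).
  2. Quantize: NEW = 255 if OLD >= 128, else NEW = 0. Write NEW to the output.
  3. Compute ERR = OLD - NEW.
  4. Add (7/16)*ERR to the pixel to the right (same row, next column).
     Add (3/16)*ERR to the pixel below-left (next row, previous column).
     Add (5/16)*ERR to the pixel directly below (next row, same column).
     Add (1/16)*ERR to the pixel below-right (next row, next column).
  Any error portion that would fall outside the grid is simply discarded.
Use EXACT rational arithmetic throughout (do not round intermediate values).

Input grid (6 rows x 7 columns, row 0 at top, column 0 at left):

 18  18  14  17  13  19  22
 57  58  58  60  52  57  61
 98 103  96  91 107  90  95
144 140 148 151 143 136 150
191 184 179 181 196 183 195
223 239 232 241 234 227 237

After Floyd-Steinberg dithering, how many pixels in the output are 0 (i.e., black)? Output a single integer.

Answer: 21

Derivation:
(0,0): OLD=18 → NEW=0, ERR=18
(0,1): OLD=207/8 → NEW=0, ERR=207/8
(0,2): OLD=3241/128 → NEW=0, ERR=3241/128
(0,3): OLD=57503/2048 → NEW=0, ERR=57503/2048
(0,4): OLD=828505/32768 → NEW=0, ERR=828505/32768
(0,5): OLD=15761007/524288 → NEW=0, ERR=15761007/524288
(0,6): OLD=294876425/8388608 → NEW=0, ERR=294876425/8388608
(1,0): OLD=8637/128 → NEW=0, ERR=8637/128
(1,1): OLD=103915/1024 → NEW=0, ERR=103915/1024
(1,2): OLD=3840135/32768 → NEW=0, ERR=3840135/32768
(1,3): OLD=16563419/131072 → NEW=0, ERR=16563419/131072
(1,4): OLD=1028267537/8388608 → NEW=0, ERR=1028267537/8388608
(1,5): OLD=8602945185/67108864 → NEW=255, ERR=-8509815135/67108864
(1,6): OLD=19742011215/1073741824 → NEW=0, ERR=19742011215/1073741824
(2,0): OLD=2262857/16384 → NEW=255, ERR=-1915063/16384
(2,1): OLD=57548659/524288 → NEW=0, ERR=57548659/524288
(2,2): OLD=1767323289/8388608 → NEW=255, ERR=-371771751/8388608
(2,3): OLD=9489791121/67108864 → NEW=255, ERR=-7622969199/67108864
(2,4): OLD=42805658689/536870912 → NEW=0, ERR=42805658689/536870912
(2,5): OLD=1655526515787/17179869184 → NEW=0, ERR=1655526515787/17179869184
(2,6): OLD=37102934992829/274877906944 → NEW=255, ERR=-32990931277891/274877906944
(3,0): OLD=1074195449/8388608 → NEW=255, ERR=-1064899591/8388608
(3,1): OLD=6922124997/67108864 → NEW=0, ERR=6922124997/67108864
(3,2): OLD=88497557823/536870912 → NEW=255, ERR=-48404524737/536870912
(3,3): OLD=189488316569/2147483648 → NEW=0, ERR=189488316569/2147483648
(3,4): OLD=59782891243513/274877906944 → NEW=255, ERR=-10310975027207/274877906944
(3,5): OLD=290671662498875/2199023255552 → NEW=255, ERR=-270079267666885/2199023255552
(3,6): OLD=2279371082561701/35184372088832 → NEW=0, ERR=2279371082561701/35184372088832
(4,0): OLD=183255079735/1073741824 → NEW=255, ERR=-90549085385/1073741824
(4,1): OLD=2654288035851/17179869184 → NEW=255, ERR=-1726578606069/17179869184
(4,2): OLD=35692154739461/274877906944 → NEW=255, ERR=-34401711531259/274877906944
(4,3): OLD=310395459324103/2199023255552 → NEW=255, ERR=-250355470841657/2199023255552
(4,4): OLD=2057503932798597/17592186044416 → NEW=0, ERR=2057503932798597/17592186044416
(4,5): OLD=115736863566132261/562949953421312 → NEW=255, ERR=-27815374556302299/562949953421312
(4,6): OLD=1674905626862590867/9007199254740992 → NEW=255, ERR=-621930183096362093/9007199254740992
(5,0): OLD=48874110599505/274877906944 → NEW=255, ERR=-21219755671215/274877906944
(5,1): OLD=319041418758747/2199023255552 → NEW=255, ERR=-241709511407013/2199023255552
(5,2): OLD=2061335404703885/17592186044416 → NEW=0, ERR=2061335404703885/17592186044416
(5,3): OLD=38110700323462113/140737488355328 → NEW=255, ERR=2222640792853473/140737488355328
(5,4): OLD=2351582072852693803/9007199254740992 → NEW=255, ERR=54746262893740843/9007199254740992
(5,5): OLD=15029896516637540155/72057594037927936 → NEW=255, ERR=-3344789963034083525/72057594037927936
(5,6): OLD=221391291583522970645/1152921504606846976 → NEW=255, ERR=-72603692091223008235/1152921504606846976
Output grid:
  Row 0: .......  (7 black, running=7)
  Row 1: .....#.  (6 black, running=13)
  Row 2: #.##..#  (3 black, running=16)
  Row 3: #.#.##.  (3 black, running=19)
  Row 4: ####.##  (1 black, running=20)
  Row 5: ##.####  (1 black, running=21)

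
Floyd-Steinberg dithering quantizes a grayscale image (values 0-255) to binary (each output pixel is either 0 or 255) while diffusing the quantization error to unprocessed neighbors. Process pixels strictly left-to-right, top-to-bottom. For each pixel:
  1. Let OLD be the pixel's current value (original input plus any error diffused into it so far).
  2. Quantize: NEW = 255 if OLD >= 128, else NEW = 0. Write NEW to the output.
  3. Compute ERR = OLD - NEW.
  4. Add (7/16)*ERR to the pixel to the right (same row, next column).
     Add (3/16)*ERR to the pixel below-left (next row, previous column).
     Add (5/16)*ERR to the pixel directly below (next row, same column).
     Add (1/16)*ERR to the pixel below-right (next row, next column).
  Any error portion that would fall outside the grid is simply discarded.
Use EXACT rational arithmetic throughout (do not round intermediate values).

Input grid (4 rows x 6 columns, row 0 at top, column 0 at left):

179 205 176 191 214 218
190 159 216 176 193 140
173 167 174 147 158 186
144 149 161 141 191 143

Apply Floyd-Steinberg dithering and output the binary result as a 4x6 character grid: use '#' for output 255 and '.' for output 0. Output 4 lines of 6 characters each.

(0,0): OLD=179 → NEW=255, ERR=-76
(0,1): OLD=687/4 → NEW=255, ERR=-333/4
(0,2): OLD=8933/64 → NEW=255, ERR=-7387/64
(0,3): OLD=143875/1024 → NEW=255, ERR=-117245/1024
(0,4): OLD=2685461/16384 → NEW=255, ERR=-1492459/16384
(0,5): OLD=46700179/262144 → NEW=255, ERR=-20146541/262144
(1,0): OLD=9641/64 → NEW=255, ERR=-6679/64
(1,1): OLD=31199/512 → NEW=0, ERR=31199/512
(1,2): OLD=2947787/16384 → NEW=255, ERR=-1230133/16384
(1,3): OLD=5444591/65536 → NEW=0, ERR=5444591/65536
(1,4): OLD=752098157/4194304 → NEW=255, ERR=-317449363/4194304
(1,5): OLD=5179302635/67108864 → NEW=0, ERR=5179302635/67108864
(2,0): OLD=1243653/8192 → NEW=255, ERR=-845307/8192
(2,1): OLD=31535367/262144 → NEW=0, ERR=31535367/262144
(2,2): OLD=933454805/4194304 → NEW=255, ERR=-136092715/4194304
(2,3): OLD=4693680493/33554432 → NEW=255, ERR=-3862699667/33554432
(2,4): OLD=111290632903/1073741824 → NEW=0, ERR=111290632903/1073741824
(2,5): OLD=4307567272417/17179869184 → NEW=255, ERR=-73299369503/17179869184
(3,0): OLD=563336757/4194304 → NEW=255, ERR=-506210763/4194304
(3,1): OLD=4068749713/33554432 → NEW=0, ERR=4068749713/33554432
(3,2): OLD=50961092099/268435456 → NEW=255, ERR=-17489949181/268435456
(3,3): OLD=1613643194825/17179869184 → NEW=0, ERR=1613643194825/17179869184
(3,4): OLD=35251416442153/137438953472 → NEW=255, ERR=204483306793/137438953472
(3,5): OLD=327204934922951/2199023255552 → NEW=255, ERR=-233545995242809/2199023255552
Row 0: ######
Row 1: #.#.#.
Row 2: #.##.#
Row 3: #.#.##

Answer: ######
#.#.#.
#.##.#
#.#.##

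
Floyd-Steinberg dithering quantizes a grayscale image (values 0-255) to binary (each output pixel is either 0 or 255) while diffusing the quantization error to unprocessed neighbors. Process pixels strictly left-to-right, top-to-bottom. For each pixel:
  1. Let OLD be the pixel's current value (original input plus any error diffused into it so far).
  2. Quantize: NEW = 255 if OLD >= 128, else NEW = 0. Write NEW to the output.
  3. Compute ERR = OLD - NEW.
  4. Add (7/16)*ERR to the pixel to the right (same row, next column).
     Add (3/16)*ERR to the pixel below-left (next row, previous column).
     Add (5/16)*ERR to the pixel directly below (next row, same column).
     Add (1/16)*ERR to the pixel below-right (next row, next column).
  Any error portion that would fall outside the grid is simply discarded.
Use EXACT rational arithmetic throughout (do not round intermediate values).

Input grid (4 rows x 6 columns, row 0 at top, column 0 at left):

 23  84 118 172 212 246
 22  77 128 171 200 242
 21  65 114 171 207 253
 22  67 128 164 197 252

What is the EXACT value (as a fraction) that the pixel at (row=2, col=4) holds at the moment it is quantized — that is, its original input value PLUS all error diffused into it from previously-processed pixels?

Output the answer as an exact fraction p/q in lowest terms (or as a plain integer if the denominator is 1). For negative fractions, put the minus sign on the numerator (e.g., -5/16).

Answer: 950691136957/4294967296

Derivation:
(0,0): OLD=23 → NEW=0, ERR=23
(0,1): OLD=1505/16 → NEW=0, ERR=1505/16
(0,2): OLD=40743/256 → NEW=255, ERR=-24537/256
(0,3): OLD=532753/4096 → NEW=255, ERR=-511727/4096
(0,4): OLD=10311543/65536 → NEW=255, ERR=-6400137/65536
(0,5): OLD=213148737/1048576 → NEW=255, ERR=-54238143/1048576
(1,0): OLD=11987/256 → NEW=0, ERR=11987/256
(1,1): OLD=225989/2048 → NEW=0, ERR=225989/2048
(1,2): OLD=8439593/65536 → NEW=255, ERR=-8272087/65536
(1,3): OLD=13745461/262144 → NEW=0, ERR=13745461/262144
(1,4): OLD=2934588607/16777216 → NEW=255, ERR=-1343601473/16777216
(1,5): OLD=49578683529/268435456 → NEW=255, ERR=-18872357751/268435456
(2,0): OLD=1845575/32768 → NEW=0, ERR=1845575/32768
(2,1): OLD=108406141/1048576 → NEW=0, ERR=108406141/1048576
(2,2): OLD=2290330551/16777216 → NEW=255, ERR=-1987859529/16777216
(2,3): OLD=15118767551/134217728 → NEW=0, ERR=15118767551/134217728
(2,4): OLD=950691136957/4294967296 → NEW=255, ERR=-144525523523/4294967296
Target (2,4): original=207, with diffused error = 950691136957/4294967296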